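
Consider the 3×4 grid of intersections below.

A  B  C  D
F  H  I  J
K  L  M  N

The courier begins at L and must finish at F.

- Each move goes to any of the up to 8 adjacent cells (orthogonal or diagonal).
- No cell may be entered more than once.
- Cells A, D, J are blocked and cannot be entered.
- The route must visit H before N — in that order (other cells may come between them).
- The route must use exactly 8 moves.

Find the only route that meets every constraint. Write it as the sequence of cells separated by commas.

L, K, H, M, N, I, C, B, F

The waypoints must appear in the order H, N, with no cell reused.
Route from L: left to K, up-right to H, down-right to M, right to N, up-left to I, up to C, left to B, down-left to F — 8 moves in all.
Check: order respected (H at step 2, N at step 4); 8 moves as required.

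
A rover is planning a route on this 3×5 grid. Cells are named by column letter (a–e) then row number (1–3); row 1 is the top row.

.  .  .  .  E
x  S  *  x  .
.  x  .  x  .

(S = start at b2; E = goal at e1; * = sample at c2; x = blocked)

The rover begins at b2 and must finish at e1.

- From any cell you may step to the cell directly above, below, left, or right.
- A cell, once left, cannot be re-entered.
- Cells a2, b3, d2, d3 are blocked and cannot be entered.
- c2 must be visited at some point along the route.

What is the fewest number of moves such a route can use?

4

Any route passes through c2 somewhere between b2 and e1. Summing Manhattan distances along the two legs (b2 → c2 → e1) gives a lower bound of 1 + 3 = 4 moves.
A route of 4 moves achieves this: b2 → c2 → c1 → d1 → e1.
Since 4 matches the lower bound, it is optimal.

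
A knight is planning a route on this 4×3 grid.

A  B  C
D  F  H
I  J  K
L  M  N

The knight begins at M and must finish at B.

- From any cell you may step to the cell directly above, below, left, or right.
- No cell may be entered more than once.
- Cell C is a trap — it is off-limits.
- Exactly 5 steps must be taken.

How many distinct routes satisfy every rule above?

9

Need simple routes of exactly 5 moves from M to B (Manhattan distance 3, so 1 moves are spent on a detour and 1 undoing it).
Branch systematically from the start, pruning whenever the remaining move budget drops below the Manhattan distance to B or differs from it in parity. Grouping the completions by first move — via J: 4; via L: 3; via N: 2 — and summing: 4 + 3 + 2 = 9.
That gives 9 routes.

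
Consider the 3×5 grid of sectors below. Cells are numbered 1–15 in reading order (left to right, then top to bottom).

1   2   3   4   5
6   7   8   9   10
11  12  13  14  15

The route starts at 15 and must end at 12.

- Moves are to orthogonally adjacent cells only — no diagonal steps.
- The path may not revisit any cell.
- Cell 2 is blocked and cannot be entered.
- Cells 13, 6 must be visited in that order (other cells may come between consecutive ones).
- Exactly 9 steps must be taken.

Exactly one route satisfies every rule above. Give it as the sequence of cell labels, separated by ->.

The waypoints must appear in the order 13, 6, with no cell reused.
Route from 15: up 1 to 10, left 1 to 9, down 1 to 14, left 1 to 13, up 1 to 8, left 2 to 6, down 1 to 11, right 1 to 12 — 9 moves in all.
Check: order respected (13 at step 4, 6 at step 7); 9 moves as required.

15 -> 10 -> 9 -> 14 -> 13 -> 8 -> 7 -> 6 -> 11 -> 12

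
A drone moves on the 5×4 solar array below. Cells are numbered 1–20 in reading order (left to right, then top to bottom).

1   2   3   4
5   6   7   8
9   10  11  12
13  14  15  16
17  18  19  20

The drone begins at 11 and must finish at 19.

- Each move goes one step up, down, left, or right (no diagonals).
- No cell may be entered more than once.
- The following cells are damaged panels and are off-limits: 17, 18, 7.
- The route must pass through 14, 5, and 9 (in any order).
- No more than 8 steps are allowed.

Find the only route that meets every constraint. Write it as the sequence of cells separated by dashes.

11 - 10 - 6 - 5 - 9 - 13 - 14 - 15 - 19

The 8-move cap with required stops at 14, 5, 9 leaves no slack for detours.
Route from 11: left 1 to 10, up 1 to 6, left 1 to 5, down 2 to 13, right 2 to 15, down 1 to 19 — 8 moves in all.
Check: all required cells visited; 8 ≤ 8 moves.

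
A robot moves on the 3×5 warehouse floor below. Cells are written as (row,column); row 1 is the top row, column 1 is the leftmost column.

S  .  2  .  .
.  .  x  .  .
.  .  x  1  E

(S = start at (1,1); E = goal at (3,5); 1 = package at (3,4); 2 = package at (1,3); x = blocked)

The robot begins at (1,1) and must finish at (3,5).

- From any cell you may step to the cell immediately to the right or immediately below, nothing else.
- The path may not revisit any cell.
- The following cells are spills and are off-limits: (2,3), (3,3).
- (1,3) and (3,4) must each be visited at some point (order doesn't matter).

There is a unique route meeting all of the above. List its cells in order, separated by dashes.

Moves only go right or down, so the column and row indices never decrease.
Route from (1,1): right 3 to (1,4), down 2 to (3,4), right 1 to (3,5) — 6 moves in all.
Check: all required cells visited.

(1,1) - (1,2) - (1,3) - (1,4) - (2,4) - (3,4) - (3,5)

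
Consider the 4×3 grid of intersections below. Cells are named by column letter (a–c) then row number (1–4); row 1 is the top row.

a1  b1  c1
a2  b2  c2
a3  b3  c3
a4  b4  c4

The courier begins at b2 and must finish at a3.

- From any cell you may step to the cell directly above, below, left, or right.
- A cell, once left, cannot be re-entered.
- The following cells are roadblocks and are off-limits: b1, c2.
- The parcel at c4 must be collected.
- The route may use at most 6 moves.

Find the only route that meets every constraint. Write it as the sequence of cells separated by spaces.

The 6-move cap with required stops at c4 leaves no slack for detours.
Route from b2: down to b3, right to c3, down to c4, 2× left (reaching a4), up to a3 — 6 moves in all.
Check: all required cells visited; 6 ≤ 6 moves.

b2 b3 c3 c4 b4 a4 a3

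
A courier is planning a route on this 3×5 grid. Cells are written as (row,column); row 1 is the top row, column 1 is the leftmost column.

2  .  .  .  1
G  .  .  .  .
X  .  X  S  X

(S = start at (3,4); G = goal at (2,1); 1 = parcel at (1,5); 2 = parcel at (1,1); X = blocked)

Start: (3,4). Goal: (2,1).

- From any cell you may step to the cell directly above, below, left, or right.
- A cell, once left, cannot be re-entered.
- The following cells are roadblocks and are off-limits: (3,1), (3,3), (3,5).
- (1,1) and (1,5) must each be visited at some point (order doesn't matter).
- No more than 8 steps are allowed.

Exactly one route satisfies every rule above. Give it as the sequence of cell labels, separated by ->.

(3,4) -> (2,4) -> (2,5) -> (1,5) -> (1,4) -> (1,3) -> (1,2) -> (1,1) -> (2,1)

Any route must reach (1,1) and (1,5) and still end at (2,1) within 8 moves, so the order of the required stops is forced.
Route from (3,4): up to (2,4), right to (2,5), up to (1,5), 4× left (reaching (1,1)), down to (2,1) — 8 moves in all.
Check: all required cells visited; 8 ≤ 8 moves.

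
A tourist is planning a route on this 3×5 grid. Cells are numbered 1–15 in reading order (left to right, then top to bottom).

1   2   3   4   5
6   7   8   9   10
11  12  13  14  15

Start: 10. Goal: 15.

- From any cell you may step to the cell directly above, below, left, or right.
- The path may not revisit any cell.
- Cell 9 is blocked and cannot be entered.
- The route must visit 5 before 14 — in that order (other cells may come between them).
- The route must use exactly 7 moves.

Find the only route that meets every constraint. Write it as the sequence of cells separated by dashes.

10 - 5 - 4 - 3 - 8 - 13 - 14 - 15

The waypoints must appear in the order 5, 14, with no cell reused.
Route from 10: up 1 to 5, left 2 to 3, down 2 to 13, right 2 to 15 — 7 moves in all.
Check: order respected (5 at step 1, 14 at step 6); 7 moves as required.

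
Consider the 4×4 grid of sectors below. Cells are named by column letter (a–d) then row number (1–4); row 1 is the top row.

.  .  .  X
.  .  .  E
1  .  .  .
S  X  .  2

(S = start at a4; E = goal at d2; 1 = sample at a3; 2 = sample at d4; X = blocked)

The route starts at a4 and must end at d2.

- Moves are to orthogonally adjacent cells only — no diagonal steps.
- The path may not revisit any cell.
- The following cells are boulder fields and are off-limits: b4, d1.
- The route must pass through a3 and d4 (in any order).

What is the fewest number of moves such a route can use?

Any route passes through a3 and d4 in some order between a4 and d2. Summing Manhattan distances along each leg and taking the cheapest ordering (a4 → a3 → d4 → d2) gives a lower bound of 1 + 4 + 2 = 7 moves.
A route of 7 moves achieves this: a4 → a3 → b3 → c3 → c4 → d4 → d3 → d2.
Since 7 matches the lower bound, it is optimal.

7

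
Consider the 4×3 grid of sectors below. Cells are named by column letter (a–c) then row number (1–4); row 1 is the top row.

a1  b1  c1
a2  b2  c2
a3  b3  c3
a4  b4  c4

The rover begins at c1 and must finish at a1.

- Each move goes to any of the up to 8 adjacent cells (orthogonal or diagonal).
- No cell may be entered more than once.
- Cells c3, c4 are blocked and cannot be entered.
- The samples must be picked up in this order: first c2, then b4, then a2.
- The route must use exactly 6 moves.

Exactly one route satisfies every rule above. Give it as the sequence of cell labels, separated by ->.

The waypoints must appear in the order c2, b4, a2, with no cell reused.
Route from c1: down to c2, down-left to b3, down to b4, up-left to a3, 2× up (reaching a1) — 6 moves in all.
Check: order respected (c2 at step 1, b4 at step 3, a2 at step 5); 6 moves as required.

c1 -> c2 -> b3 -> b4 -> a3 -> a2 -> a1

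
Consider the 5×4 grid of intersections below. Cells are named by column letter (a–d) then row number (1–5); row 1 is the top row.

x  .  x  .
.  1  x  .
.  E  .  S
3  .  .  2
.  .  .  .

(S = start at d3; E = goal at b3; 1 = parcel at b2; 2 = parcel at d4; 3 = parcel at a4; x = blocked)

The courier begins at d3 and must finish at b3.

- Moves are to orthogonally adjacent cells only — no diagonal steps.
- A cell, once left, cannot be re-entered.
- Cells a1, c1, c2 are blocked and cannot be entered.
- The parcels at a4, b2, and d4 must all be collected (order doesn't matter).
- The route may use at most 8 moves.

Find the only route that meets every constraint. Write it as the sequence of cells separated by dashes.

d3 - d4 - c4 - b4 - a4 - a3 - a2 - b2 - b3

The budget equals the shortest possible length, so every move has to be on a shortest route through the required cells.
Route from d3: down 1 to d4, left 3 to a4, up 2 to a2, right 1 to b2, down 1 to b3 — 8 moves in all.
Check: all required cells visited; 8 ≤ 8 moves.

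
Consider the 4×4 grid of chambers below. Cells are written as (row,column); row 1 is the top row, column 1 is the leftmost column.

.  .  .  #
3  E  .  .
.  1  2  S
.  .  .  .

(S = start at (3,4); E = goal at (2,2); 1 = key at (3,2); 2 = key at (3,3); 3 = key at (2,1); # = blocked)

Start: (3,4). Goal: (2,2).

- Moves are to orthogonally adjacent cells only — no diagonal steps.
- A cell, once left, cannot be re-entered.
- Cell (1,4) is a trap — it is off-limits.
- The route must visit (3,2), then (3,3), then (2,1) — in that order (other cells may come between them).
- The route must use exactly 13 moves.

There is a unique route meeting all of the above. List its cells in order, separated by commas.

(3,4), (4,4), (4,3), (4,2), (4,1), (3,1), (3,2), (3,3), (2,3), (1,3), (1,2), (1,1), (2,1), (2,2)

The waypoints must appear in the order (3,2), (3,3), (2,1), with no cell reused.
Route from (3,4): down to (4,4), 3× left (reaching (4,1)), up to (3,1), 2× right (reaching (3,3)), 2× up (reaching (1,3)), 2× left (reaching (1,1)), down to (2,1), right to (2,2) — 13 moves in all.
Check: order respected (1 at step 6, 2 at step 7, 3 at step 12); 13 moves as required.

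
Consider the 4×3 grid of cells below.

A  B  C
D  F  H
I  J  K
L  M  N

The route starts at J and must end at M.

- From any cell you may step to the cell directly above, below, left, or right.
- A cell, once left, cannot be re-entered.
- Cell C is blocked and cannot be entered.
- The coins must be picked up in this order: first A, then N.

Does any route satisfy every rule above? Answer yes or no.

yes

One route that works: J → I → D → A → B → F → H → K → N → M.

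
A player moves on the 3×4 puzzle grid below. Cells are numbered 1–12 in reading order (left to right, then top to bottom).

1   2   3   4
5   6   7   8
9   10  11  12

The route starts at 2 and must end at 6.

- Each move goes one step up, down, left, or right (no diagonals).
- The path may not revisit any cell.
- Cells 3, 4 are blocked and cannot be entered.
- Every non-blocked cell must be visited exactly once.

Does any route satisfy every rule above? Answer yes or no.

One route that works: 2 → 1 → 5 → 9 → 10 → 11 → 12 → 8 → 7 → 6.

yes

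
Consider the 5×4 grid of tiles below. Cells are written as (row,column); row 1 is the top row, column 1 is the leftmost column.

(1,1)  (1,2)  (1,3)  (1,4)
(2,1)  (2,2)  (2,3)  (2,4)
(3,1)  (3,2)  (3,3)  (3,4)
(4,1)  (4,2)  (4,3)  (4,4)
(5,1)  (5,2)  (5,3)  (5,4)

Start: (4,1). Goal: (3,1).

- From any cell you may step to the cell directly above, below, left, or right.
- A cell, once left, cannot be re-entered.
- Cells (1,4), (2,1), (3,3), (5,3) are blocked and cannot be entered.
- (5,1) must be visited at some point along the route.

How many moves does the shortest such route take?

5

Any route passes through (5,1) somewhere between (4,1) and (3,1). Summing Manhattan distances along the two legs ((4,1) → (5,1) → (3,1)) gives a lower bound of 1 + 2 = 3 moves.
The shortest route satisfying every rule uses 5 moves: (4,1) → (5,1) → (5,2) → (4,2) → (3,2) → (3,1).
The bound of 3 isn't tight here; checking systematically, no route of length 3 through 4 satisfies every constraint, so 5 is the minimum.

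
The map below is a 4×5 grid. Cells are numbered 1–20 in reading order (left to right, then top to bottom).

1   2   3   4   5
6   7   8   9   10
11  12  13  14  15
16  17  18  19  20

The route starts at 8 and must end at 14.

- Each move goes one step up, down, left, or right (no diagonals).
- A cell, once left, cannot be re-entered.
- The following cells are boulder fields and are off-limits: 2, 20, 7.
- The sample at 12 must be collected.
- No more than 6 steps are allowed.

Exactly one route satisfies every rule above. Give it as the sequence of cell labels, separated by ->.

The 6-move cap with required stops at 12 leaves no slack for detours.
Route from 8: down to 13, left to 12, down to 17, 2× right (reaching 19), up to 14 — 6 moves in all.
Check: all required cells visited; 6 ≤ 6 moves.

8 -> 13 -> 12 -> 17 -> 18 -> 19 -> 14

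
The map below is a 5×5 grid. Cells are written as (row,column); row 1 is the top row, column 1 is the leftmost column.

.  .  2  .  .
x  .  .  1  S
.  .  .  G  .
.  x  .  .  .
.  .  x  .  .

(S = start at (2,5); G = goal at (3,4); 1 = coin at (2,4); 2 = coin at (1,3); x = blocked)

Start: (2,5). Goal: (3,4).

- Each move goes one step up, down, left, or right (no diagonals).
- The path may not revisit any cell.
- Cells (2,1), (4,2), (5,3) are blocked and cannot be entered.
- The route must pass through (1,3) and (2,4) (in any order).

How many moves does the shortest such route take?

Any route passes through (1,3) and (2,4) in some order between (2,5) and (3,4). Summing Manhattan distances along each leg and taking the cheapest ordering ((2,5) → (2,4) → (1,3) → (3,4)) gives a lower bound of 1 + 2 + 3 = 6 moves.
A route of 6 moves achieves this: (2,5) → (1,5) → (1,4) → (1,3) → (2,3) → (2,4) → (3,4).
Since 6 matches the lower bound, it is optimal.

6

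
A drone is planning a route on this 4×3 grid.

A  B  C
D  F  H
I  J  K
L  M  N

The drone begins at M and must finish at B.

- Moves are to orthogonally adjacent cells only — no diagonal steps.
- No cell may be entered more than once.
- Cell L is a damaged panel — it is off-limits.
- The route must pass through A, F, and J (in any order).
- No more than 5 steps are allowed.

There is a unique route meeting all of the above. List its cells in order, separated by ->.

M -> J -> F -> D -> A -> B

The 5-move cap with required stops at A, F, J leaves no slack for detours.
Route from M: up 2 to F, left 1 to D, up 1 to A, right 1 to B — 5 moves in all.
Check: all required cells visited; 5 ≤ 5 moves.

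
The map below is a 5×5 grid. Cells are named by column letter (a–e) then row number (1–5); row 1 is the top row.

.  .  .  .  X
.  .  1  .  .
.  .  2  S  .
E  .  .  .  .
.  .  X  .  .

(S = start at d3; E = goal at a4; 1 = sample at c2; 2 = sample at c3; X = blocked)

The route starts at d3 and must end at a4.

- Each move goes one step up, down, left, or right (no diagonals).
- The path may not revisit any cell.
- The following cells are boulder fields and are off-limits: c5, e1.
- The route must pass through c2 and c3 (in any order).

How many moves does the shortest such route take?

Any route passes through c2 and c3 in some order between d3 and a4. Summing Manhattan distances along each leg and taking the cheapest ordering (d3 → c2 → c3 → a4) gives a lower bound of 2 + 1 + 3 = 6 moves.
A route of 6 moves achieves this: d3 → d2 → c2 → c3 → c4 → b4 → a4.
Since 6 matches the lower bound, it is optimal.

6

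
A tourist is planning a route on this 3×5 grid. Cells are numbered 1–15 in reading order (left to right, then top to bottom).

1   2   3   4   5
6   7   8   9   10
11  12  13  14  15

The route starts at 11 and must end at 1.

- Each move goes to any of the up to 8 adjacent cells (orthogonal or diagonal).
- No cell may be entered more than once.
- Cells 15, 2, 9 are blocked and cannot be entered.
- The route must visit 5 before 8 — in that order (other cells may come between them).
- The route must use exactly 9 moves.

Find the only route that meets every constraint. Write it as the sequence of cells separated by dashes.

11 - 12 - 13 - 14 - 10 - 5 - 4 - 8 - 7 - 1

The waypoints must appear in the order 5, 8, with no cell reused.
Route from 11: 3× right (reaching 14), up-right to 10, up to 5, left to 4, down-left to 8, left to 7, up-left to 1 — 9 moves in all.
Check: order respected (5 at step 5, 8 at step 7); 9 moves as required.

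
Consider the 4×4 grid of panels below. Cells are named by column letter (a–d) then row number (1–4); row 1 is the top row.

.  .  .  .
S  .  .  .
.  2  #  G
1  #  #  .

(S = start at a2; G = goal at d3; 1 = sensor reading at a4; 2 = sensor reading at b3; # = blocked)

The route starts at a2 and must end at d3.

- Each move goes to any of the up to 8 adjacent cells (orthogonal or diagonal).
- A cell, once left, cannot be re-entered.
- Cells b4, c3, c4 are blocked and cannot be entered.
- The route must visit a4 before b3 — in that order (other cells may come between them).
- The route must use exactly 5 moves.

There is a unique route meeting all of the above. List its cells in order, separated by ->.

The waypoints must appear in the order a4, b3, with no cell reused.
Route from a2: down 2 to a4, up-right 2 to c2, down-right 1 to d3 — 5 moves in all.
Check: order respected (1 at step 2, 2 at step 3); 5 moves as required.

a2 -> a3 -> a4 -> b3 -> c2 -> d3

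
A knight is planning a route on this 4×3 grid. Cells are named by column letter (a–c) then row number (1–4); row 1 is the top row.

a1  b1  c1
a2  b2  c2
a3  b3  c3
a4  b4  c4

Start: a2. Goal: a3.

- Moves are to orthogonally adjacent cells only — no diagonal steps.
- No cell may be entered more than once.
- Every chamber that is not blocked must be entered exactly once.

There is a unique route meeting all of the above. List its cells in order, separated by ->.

Need to visit all 12 open cells exactly once, starting at a2 and ending at a3.
Route from a2: up 1 to a1, right 2 to c1, down 1 to c2, left 1 to b2, down 1 to b3, right 1 to c3, down 1 to c4, left 2 to a4, up 1 to a3 — 11 moves in all.
Check: all 12 open cells covered.

a2 -> a1 -> b1 -> c1 -> c2 -> b2 -> b3 -> c3 -> c4 -> b4 -> a4 -> a3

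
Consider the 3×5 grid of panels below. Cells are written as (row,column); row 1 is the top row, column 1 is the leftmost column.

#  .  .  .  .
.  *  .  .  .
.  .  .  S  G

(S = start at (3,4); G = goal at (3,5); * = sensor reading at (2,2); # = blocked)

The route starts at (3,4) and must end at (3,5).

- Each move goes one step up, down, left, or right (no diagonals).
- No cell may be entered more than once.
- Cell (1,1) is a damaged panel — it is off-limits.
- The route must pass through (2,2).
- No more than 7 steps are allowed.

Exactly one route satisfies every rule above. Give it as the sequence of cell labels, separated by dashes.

(3,4) - (3,3) - (3,2) - (2,2) - (2,3) - (2,4) - (2,5) - (3,5)

The budget equals the shortest possible length, so every move has to be on a shortest route through the required cells.
Route from (3,4): left 2 to (3,2), up 1 to (2,2), right 3 to (2,5), down 1 to (3,5) — 7 moves in all.
Check: all required cells visited; 7 ≤ 7 moves.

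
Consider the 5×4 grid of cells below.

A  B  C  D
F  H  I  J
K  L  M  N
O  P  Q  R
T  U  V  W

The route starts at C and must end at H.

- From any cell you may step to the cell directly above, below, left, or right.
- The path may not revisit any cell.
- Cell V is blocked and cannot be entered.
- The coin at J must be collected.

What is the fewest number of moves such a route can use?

4

Any route passes through J somewhere between C and H. Summing Manhattan distances along the two legs (C → J → H) gives a lower bound of 2 + 2 = 4 moves.
A route of 4 moves achieves this: C → D → J → I → H.
Since 4 matches the lower bound, it is optimal.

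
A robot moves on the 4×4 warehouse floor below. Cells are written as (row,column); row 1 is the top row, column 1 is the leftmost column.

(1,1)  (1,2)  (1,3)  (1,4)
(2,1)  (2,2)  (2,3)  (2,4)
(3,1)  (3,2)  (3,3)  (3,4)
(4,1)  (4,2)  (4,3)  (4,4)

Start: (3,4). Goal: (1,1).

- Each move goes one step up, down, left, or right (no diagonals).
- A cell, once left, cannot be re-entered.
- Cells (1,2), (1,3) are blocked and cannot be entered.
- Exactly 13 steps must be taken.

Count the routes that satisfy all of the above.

Need simple routes of exactly 13 moves from (3,4) to (1,1) (Manhattan distance 5, so 4 moves are spent on a detour and 4 undoing it).
No route satisfies every constraint, so the count is 0.

0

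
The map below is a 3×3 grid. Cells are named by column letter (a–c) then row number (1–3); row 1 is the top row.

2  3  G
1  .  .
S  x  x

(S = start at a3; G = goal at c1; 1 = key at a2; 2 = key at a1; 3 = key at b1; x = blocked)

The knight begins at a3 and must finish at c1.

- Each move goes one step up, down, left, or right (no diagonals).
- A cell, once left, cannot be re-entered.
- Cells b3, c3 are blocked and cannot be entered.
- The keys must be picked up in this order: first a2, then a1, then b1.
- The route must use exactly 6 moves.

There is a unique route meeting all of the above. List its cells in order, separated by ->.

The waypoints must appear in the order a2, a1, b1, with no cell reused.
Route from a3: up 2 to a1, right 1 to b1, down 1 to b2, right 1 to c2, up 1 to c1 — 6 moves in all.
Check: order respected (1 at step 1, 2 at step 2, 3 at step 3); 6 moves as required.

a3 -> a2 -> a1 -> b1 -> b2 -> c2 -> c1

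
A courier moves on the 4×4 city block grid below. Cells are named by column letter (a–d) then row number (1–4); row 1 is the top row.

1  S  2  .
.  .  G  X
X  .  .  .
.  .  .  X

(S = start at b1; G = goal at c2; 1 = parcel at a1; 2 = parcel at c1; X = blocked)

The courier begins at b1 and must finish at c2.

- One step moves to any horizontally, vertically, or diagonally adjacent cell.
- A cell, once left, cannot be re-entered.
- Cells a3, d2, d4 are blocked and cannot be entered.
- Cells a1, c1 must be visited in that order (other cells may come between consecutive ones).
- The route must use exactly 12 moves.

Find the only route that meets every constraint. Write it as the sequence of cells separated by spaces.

b1 a1 a2 b3 a4 b4 c4 d3 c3 b2 c1 d1 c2

The waypoints must appear in the order a1, c1, with no cell reused.
Route from b1: left to a1, down to a2, down-right to b3, down-left to a4, 2× right (reaching c4), up-right to d3, left to c3, up-left to b2, up-right to c1, right to d1, down-left to c2 — 12 moves in all.
Check: order respected (1 at step 1, 2 at step 10); 12 moves as required.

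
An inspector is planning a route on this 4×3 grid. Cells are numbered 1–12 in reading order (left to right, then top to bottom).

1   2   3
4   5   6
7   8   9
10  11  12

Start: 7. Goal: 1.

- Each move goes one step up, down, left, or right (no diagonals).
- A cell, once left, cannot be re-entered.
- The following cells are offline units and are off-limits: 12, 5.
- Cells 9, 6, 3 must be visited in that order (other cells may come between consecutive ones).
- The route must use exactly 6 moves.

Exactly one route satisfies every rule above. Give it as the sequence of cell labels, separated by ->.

7 -> 8 -> 9 -> 6 -> 3 -> 2 -> 1

The waypoints must appear in the order 9, 6, 3, with no cell reused.
Route from 7: right 2 to 9, up 2 to 3, left 2 to 1 — 6 moves in all.
Check: order respected (9 at step 2, 6 at step 3, 3 at step 4); 6 moves as required.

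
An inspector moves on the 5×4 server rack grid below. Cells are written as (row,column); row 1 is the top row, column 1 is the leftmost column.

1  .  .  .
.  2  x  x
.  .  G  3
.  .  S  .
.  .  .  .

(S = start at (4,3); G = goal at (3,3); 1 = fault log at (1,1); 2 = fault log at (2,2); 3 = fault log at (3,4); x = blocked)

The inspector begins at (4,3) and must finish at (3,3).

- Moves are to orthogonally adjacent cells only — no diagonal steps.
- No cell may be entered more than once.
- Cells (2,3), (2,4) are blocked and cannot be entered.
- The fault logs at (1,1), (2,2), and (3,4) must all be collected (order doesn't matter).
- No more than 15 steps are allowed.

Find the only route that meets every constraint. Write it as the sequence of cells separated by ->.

(4,3) -> (4,2) -> (3,2) -> (2,2) -> (1,2) -> (1,1) -> (2,1) -> (3,1) -> (4,1) -> (5,1) -> (5,2) -> (5,3) -> (5,4) -> (4,4) -> (3,4) -> (3,3)

Any route must reach (1,1), (2,2), and (3,4) and still end at (3,3) within 15 moves, so the order of the required stops is forced.
Route from (4,3): left 1 to (4,2), up 3 to (1,2), left 1 to (1,1), down 4 to (5,1), right 3 to (5,4), up 2 to (3,4), left 1 to (3,3) — 15 moves in all.
Check: all required cells visited; 15 ≤ 15 moves.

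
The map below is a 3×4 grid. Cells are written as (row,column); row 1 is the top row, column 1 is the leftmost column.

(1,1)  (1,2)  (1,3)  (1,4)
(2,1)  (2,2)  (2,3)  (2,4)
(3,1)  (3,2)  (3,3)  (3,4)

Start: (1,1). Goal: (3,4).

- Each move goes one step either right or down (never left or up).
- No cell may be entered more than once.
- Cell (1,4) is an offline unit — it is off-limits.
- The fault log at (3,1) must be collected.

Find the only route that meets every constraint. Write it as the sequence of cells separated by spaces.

Moves only go right or down, so the column and row indices never decrease.
Route from (1,1): down 2 to (3,1), right 3 to (3,4) — 5 moves in all.
Check: all required cells visited.

(1,1) (2,1) (3,1) (3,2) (3,3) (3,4)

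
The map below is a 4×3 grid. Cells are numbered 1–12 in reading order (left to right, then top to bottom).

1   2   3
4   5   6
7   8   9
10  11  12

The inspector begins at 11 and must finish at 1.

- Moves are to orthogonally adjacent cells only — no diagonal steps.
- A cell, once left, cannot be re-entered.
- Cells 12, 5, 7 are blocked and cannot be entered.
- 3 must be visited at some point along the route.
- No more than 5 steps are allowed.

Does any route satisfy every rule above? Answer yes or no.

no

Even ignoring the no-revisit rule, getting from 11 to 1 via 3 needs at least 4 + 2 = 6 moves (Manhattan distance per leg), which exceeds the 5-move limit.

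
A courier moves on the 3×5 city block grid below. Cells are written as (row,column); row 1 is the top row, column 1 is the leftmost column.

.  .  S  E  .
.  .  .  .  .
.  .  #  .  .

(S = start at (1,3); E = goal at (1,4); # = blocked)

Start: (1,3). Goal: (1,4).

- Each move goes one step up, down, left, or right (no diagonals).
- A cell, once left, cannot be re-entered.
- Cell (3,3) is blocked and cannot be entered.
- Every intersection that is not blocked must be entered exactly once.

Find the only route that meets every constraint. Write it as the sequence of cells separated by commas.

Need to visit all 14 open cells exactly once, starting at (1,3) and ending at (1,4).
Route from (1,3): left 2 to (1,1), down 2 to (3,1), right 1 to (3,2), up 1 to (2,2), right 2 to (2,4), down 1 to (3,4), right 1 to (3,5), up 2 to (1,5), left 1 to (1,4) — 13 moves in all.
Check: all 14 open cells covered.

(1,3), (1,2), (1,1), (2,1), (3,1), (3,2), (2,2), (2,3), (2,4), (3,4), (3,5), (2,5), (1,5), (1,4)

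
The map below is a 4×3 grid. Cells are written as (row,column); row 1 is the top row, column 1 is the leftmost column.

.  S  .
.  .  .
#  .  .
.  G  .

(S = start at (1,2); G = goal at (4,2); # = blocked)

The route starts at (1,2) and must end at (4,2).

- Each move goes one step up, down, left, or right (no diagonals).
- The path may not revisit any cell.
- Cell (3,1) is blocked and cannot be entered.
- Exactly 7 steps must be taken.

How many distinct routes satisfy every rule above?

Need simple routes of exactly 7 moves from (1,2) to (4,2) (Manhattan distance 3, so 2 moves are spent on a detour and 2 undoing it).
Enumerating: (1,2) (1,1) (2,1) (2,2) (3,2) (3,3) (4,3) (4,2) | (1,2) (1,1) (2,1) (2,2) (2,3) (3,3) (4,3) (4,2) | (1,2) (1,1) (2,1) (2,2) (2,3) (3,3) (3,2) (4,2) | (1,2) (1,3) (2,3) (2,2) (3,2) (3,3) (4,3) (4,2).
That gives 4 routes.

4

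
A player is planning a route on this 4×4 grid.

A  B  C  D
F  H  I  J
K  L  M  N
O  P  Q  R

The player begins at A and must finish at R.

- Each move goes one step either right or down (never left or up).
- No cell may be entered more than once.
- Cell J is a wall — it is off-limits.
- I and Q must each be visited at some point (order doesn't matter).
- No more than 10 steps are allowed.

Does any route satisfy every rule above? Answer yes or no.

yes

One route that works: A → F → H → I → M → Q → R.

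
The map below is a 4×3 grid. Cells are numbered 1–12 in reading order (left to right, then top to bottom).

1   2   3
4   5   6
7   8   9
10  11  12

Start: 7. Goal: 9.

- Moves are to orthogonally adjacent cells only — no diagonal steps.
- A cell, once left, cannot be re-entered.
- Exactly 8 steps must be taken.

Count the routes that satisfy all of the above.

Need simple routes of exactly 8 moves from 7 to 9 (Manhattan distance 2, so 3 moves are spent on a detour and 3 undoing it).
Enumerating: 7 4 1 2 5 8 11 12 9 | 7 4 1 2 3 6 5 8 9 | 7 10 11 8 5 2 3 6 9 | 7 8 5 4 1 2 3 6 9.
That gives 4 routes.

4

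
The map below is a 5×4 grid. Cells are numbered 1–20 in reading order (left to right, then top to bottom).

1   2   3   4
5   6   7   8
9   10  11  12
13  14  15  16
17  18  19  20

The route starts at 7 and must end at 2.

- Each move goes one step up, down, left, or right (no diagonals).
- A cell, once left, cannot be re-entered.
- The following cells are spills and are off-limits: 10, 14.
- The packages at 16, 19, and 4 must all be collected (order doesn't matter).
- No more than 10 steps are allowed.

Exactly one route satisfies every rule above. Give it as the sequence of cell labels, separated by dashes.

The budget equals the shortest possible length, so every move has to be on a shortest route through the required cells.
Route from 7: down 3 to 19, right 1 to 20, up 4 to 4, left 2 to 2 — 10 moves in all.
Check: all required cells visited; 10 ≤ 10 moves.

7 - 11 - 15 - 19 - 20 - 16 - 12 - 8 - 4 - 3 - 2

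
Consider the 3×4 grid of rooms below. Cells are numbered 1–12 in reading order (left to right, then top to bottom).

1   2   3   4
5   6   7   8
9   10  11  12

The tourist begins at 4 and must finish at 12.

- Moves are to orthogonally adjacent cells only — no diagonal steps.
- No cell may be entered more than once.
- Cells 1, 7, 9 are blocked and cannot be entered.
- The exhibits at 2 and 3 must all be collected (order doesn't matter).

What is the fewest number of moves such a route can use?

6

Any route passes through 2 and 3 in some order between 4 and 12. Summing Manhattan distances along each leg and taking the cheapest ordering (4 → 3 → 2 → 12) gives a lower bound of 1 + 1 + 4 = 6 moves.
A route of 6 moves achieves this: 4 → 3 → 2 → 6 → 10 → 11 → 12.
Since 6 matches the lower bound, it is optimal.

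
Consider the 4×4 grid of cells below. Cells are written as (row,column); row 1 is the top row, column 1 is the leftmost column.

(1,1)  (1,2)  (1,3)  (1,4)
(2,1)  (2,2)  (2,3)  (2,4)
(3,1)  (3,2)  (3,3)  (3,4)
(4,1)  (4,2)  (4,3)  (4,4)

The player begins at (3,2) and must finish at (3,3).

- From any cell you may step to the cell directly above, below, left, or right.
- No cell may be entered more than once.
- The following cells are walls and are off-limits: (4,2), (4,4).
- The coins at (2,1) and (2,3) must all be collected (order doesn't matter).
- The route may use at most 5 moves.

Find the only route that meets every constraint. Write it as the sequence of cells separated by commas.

(3,2), (3,1), (2,1), (2,2), (2,3), (3,3)

The budget equals the shortest possible length, so every move has to be on a shortest route through the required cells.
Route from (3,2): left 1 to (3,1), up 1 to (2,1), right 2 to (2,3), down 1 to (3,3) — 5 moves in all.
Check: all required cells visited; 5 ≤ 5 moves.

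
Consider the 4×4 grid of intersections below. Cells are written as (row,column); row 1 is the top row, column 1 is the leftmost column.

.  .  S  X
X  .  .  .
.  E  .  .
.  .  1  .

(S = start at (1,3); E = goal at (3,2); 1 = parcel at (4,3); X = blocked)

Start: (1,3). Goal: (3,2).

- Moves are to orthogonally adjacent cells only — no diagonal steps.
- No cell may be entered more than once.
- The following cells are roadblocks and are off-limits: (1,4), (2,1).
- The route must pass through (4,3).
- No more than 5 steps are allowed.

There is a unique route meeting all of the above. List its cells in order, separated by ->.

The 5-move cap with required stops at (4,3) leaves no slack for detours.
Route from (1,3): down 3 to (4,3), left 1 to (4,2), up 1 to (3,2) — 5 moves in all.
Check: all required cells visited; 5 ≤ 5 moves.

(1,3) -> (2,3) -> (3,3) -> (4,3) -> (4,2) -> (3,2)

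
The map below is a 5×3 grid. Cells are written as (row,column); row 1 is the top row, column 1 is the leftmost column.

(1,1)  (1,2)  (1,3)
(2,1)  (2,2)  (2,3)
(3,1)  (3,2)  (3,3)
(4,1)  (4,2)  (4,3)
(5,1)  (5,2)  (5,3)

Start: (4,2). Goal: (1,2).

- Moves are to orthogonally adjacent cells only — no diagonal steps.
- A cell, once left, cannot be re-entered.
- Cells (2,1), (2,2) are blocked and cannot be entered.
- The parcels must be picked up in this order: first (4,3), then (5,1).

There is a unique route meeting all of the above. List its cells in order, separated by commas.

The waypoints must appear in the order (4,3), (5,1), with no cell reused.
Route from (4,2): right to (4,3), down to (5,3), 2× left (reaching (5,1)), 2× up (reaching (3,1)), 2× right (reaching (3,3)), 2× up (reaching (1,3)), left to (1,2) — 11 moves in all.
Check: order respected ((4,3) at step 1, (5,1) at step 4).

(4,2), (4,3), (5,3), (5,2), (5,1), (4,1), (3,1), (3,2), (3,3), (2,3), (1,3), (1,2)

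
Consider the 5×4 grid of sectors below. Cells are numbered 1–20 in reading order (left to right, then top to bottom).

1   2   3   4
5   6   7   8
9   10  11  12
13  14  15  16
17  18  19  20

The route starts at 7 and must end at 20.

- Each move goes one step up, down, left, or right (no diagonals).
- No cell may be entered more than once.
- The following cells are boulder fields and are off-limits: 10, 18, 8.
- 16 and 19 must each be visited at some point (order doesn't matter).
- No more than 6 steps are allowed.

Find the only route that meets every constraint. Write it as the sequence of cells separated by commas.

7, 11, 12, 16, 15, 19, 20

The budget equals the shortest possible length, so every move has to be on a shortest route through the required cells.
Route from 7: down 1 to 11, right 1 to 12, down 1 to 16, left 1 to 15, down 1 to 19, right 1 to 20 — 6 moves in all.
Check: all required cells visited; 6 ≤ 6 moves.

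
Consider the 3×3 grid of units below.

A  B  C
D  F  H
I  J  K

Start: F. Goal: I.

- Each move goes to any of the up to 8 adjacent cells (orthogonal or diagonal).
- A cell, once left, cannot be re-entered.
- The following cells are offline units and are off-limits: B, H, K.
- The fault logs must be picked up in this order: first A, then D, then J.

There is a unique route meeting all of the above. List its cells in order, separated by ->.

The waypoints must appear in the order A, D, J, with no cell reused.
Route from F: up-left to A, down to D, down-right to J, left to I — 4 moves in all.
Check: order respected (A at step 1, D at step 2, J at step 3).

F -> A -> D -> J -> I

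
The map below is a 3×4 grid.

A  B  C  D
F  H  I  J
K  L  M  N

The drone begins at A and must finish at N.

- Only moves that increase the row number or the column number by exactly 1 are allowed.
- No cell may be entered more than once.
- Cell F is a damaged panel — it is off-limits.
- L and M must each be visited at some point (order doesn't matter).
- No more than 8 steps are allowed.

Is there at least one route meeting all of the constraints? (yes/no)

yes

One route that works: A → B → H → L → M → N.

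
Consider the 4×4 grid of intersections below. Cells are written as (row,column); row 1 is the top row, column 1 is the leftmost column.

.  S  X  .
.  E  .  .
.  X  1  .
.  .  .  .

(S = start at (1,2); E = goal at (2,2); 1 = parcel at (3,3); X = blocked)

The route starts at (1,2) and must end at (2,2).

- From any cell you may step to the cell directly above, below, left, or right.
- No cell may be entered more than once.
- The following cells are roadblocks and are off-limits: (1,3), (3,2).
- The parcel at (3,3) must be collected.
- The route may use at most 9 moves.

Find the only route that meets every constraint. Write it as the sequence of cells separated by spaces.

(1,2) (1,1) (2,1) (3,1) (4,1) (4,2) (4,3) (3,3) (2,3) (2,2)

Any route must reach (3,3) and still end at (2,2) within 9 moves, so the order of the required stops is forced.
Route from (1,2): left to (1,1), 3× down (reaching (4,1)), 2× right (reaching (4,3)), 2× up (reaching (2,3)), left to (2,2) — 9 moves in all.
Check: all required cells visited; 9 ≤ 9 moves.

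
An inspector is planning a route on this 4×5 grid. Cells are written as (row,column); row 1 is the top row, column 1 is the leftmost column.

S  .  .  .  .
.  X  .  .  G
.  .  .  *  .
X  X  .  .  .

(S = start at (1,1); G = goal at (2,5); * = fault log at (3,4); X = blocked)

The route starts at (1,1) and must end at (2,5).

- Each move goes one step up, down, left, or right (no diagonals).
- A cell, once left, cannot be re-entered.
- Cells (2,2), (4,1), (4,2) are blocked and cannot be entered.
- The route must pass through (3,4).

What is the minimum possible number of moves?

Any route passes through (3,4) somewhere between (1,1) and (2,5). Summing Manhattan distances along the two legs ((1,1) → (3,4) → (2,5)) gives a lower bound of 5 + 2 = 7 moves.
A route of 7 moves achieves this: (1,1) → (2,1) → (3,1) → (3,2) → (3,3) → (3,4) → (2,4) → (2,5).
Since 7 matches the lower bound, it is optimal.

7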